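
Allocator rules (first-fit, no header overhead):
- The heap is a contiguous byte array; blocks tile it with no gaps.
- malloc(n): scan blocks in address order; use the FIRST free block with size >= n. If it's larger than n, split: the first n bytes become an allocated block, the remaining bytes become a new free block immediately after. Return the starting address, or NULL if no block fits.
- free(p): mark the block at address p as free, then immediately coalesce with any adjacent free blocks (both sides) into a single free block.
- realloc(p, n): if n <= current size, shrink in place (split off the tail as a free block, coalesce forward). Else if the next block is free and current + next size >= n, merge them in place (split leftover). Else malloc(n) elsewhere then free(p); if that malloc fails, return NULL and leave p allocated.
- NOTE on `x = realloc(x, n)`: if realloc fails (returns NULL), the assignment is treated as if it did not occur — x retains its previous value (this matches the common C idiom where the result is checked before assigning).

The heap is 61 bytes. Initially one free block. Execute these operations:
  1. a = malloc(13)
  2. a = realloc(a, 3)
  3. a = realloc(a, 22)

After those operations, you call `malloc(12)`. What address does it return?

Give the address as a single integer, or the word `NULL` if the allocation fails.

Answer: 22

Derivation:
Op 1: a = malloc(13) -> a = 0; heap: [0-12 ALLOC][13-60 FREE]
Op 2: a = realloc(a, 3) -> a = 0; heap: [0-2 ALLOC][3-60 FREE]
Op 3: a = realloc(a, 22) -> a = 0; heap: [0-21 ALLOC][22-60 FREE]
malloc(12): first-fit scan over [0-21 ALLOC][22-60 FREE] -> 22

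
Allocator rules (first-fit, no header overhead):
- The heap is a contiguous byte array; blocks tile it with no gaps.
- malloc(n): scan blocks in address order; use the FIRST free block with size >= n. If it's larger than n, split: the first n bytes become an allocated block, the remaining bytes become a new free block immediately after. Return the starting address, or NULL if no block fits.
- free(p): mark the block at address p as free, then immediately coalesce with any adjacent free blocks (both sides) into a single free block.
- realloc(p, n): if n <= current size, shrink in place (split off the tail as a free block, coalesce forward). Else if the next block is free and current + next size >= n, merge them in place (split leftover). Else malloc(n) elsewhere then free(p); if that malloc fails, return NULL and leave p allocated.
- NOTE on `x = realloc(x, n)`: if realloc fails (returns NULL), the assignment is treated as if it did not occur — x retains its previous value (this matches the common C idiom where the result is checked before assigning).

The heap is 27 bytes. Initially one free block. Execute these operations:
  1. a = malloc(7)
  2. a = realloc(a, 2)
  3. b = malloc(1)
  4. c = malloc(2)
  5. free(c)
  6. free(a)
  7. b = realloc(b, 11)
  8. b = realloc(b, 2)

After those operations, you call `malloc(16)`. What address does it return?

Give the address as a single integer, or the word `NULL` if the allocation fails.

Op 1: a = malloc(7) -> a = 0; heap: [0-6 ALLOC][7-26 FREE]
Op 2: a = realloc(a, 2) -> a = 0; heap: [0-1 ALLOC][2-26 FREE]
Op 3: b = malloc(1) -> b = 2; heap: [0-1 ALLOC][2-2 ALLOC][3-26 FREE]
Op 4: c = malloc(2) -> c = 3; heap: [0-1 ALLOC][2-2 ALLOC][3-4 ALLOC][5-26 FREE]
Op 5: free(c) -> (freed c); heap: [0-1 ALLOC][2-2 ALLOC][3-26 FREE]
Op 6: free(a) -> (freed a); heap: [0-1 FREE][2-2 ALLOC][3-26 FREE]
Op 7: b = realloc(b, 11) -> b = 2; heap: [0-1 FREE][2-12 ALLOC][13-26 FREE]
Op 8: b = realloc(b, 2) -> b = 2; heap: [0-1 FREE][2-3 ALLOC][4-26 FREE]
malloc(16): first-fit scan over [0-1 FREE][2-3 ALLOC][4-26 FREE] -> 4

Answer: 4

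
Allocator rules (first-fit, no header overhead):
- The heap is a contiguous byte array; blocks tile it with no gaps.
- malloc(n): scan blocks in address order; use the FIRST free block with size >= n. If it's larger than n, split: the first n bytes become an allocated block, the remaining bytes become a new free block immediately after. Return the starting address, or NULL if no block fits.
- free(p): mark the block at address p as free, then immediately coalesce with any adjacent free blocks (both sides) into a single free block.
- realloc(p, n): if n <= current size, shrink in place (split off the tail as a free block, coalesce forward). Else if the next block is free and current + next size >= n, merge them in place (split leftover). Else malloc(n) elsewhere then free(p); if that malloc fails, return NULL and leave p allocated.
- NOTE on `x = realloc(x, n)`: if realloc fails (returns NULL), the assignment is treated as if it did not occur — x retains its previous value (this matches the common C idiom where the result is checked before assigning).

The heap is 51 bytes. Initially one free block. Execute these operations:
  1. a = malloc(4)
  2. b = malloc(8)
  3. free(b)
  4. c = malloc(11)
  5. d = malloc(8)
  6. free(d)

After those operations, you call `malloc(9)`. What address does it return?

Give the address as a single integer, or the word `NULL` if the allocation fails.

Answer: 15

Derivation:
Op 1: a = malloc(4) -> a = 0; heap: [0-3 ALLOC][4-50 FREE]
Op 2: b = malloc(8) -> b = 4; heap: [0-3 ALLOC][4-11 ALLOC][12-50 FREE]
Op 3: free(b) -> (freed b); heap: [0-3 ALLOC][4-50 FREE]
Op 4: c = malloc(11) -> c = 4; heap: [0-3 ALLOC][4-14 ALLOC][15-50 FREE]
Op 5: d = malloc(8) -> d = 15; heap: [0-3 ALLOC][4-14 ALLOC][15-22 ALLOC][23-50 FREE]
Op 6: free(d) -> (freed d); heap: [0-3 ALLOC][4-14 ALLOC][15-50 FREE]
malloc(9): first-fit scan over [0-3 ALLOC][4-14 ALLOC][15-50 FREE] -> 15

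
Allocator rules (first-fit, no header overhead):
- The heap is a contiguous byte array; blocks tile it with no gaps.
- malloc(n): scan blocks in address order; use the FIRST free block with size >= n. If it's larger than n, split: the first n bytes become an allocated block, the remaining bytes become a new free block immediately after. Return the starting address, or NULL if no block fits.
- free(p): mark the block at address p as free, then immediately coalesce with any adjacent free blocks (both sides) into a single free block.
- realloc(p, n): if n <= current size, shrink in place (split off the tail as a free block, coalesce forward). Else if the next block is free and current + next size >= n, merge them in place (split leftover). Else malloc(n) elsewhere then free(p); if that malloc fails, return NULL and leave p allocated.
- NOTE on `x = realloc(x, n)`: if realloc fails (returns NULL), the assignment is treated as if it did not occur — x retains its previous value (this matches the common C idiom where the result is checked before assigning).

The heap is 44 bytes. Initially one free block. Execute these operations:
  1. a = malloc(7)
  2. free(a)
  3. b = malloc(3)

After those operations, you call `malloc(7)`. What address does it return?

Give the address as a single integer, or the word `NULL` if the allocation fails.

Op 1: a = malloc(7) -> a = 0; heap: [0-6 ALLOC][7-43 FREE]
Op 2: free(a) -> (freed a); heap: [0-43 FREE]
Op 3: b = malloc(3) -> b = 0; heap: [0-2 ALLOC][3-43 FREE]
malloc(7): first-fit scan over [0-2 ALLOC][3-43 FREE] -> 3

Answer: 3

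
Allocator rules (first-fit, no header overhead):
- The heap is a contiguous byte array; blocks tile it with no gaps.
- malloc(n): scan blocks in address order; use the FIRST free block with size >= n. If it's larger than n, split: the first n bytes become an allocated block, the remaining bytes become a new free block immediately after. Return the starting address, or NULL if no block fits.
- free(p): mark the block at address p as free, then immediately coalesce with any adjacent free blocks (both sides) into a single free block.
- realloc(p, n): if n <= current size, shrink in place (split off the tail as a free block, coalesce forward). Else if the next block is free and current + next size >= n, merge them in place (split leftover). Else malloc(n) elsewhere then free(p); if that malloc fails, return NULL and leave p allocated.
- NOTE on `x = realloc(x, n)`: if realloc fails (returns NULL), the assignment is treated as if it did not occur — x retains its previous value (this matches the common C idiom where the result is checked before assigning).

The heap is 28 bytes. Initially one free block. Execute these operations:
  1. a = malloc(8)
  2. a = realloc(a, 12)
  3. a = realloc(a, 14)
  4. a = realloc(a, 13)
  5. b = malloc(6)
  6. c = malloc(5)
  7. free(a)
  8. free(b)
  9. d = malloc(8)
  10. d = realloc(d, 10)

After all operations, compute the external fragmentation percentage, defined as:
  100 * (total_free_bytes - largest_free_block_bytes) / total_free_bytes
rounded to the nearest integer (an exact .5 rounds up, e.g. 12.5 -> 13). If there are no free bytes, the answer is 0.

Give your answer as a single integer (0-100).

Answer: 31

Derivation:
Op 1: a = malloc(8) -> a = 0; heap: [0-7 ALLOC][8-27 FREE]
Op 2: a = realloc(a, 12) -> a = 0; heap: [0-11 ALLOC][12-27 FREE]
Op 3: a = realloc(a, 14) -> a = 0; heap: [0-13 ALLOC][14-27 FREE]
Op 4: a = realloc(a, 13) -> a = 0; heap: [0-12 ALLOC][13-27 FREE]
Op 5: b = malloc(6) -> b = 13; heap: [0-12 ALLOC][13-18 ALLOC][19-27 FREE]
Op 6: c = malloc(5) -> c = 19; heap: [0-12 ALLOC][13-18 ALLOC][19-23 ALLOC][24-27 FREE]
Op 7: free(a) -> (freed a); heap: [0-12 FREE][13-18 ALLOC][19-23 ALLOC][24-27 FREE]
Op 8: free(b) -> (freed b); heap: [0-18 FREE][19-23 ALLOC][24-27 FREE]
Op 9: d = malloc(8) -> d = 0; heap: [0-7 ALLOC][8-18 FREE][19-23 ALLOC][24-27 FREE]
Op 10: d = realloc(d, 10) -> d = 0; heap: [0-9 ALLOC][10-18 FREE][19-23 ALLOC][24-27 FREE]
Free blocks: [9 4] total_free=13 largest=9 -> 100*(13-9)/13 = 400/13 ≈ 30.769 -> rounds to 31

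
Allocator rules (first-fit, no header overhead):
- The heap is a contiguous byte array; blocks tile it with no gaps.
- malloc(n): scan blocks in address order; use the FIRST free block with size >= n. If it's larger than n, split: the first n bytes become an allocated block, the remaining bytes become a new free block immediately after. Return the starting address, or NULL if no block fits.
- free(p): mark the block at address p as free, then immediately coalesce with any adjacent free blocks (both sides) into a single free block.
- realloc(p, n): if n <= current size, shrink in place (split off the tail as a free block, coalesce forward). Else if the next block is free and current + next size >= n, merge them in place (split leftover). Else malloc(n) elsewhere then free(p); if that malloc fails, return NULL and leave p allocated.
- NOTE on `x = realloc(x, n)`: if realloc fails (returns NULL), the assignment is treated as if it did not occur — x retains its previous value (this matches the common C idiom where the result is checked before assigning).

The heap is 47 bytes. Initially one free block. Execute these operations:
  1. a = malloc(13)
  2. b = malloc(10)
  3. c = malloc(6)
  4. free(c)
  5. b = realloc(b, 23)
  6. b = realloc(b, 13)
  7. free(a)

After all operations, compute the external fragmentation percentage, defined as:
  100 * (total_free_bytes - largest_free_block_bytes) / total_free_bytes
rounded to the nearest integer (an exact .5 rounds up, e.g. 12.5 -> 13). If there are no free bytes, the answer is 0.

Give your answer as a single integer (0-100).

Op 1: a = malloc(13) -> a = 0; heap: [0-12 ALLOC][13-46 FREE]
Op 2: b = malloc(10) -> b = 13; heap: [0-12 ALLOC][13-22 ALLOC][23-46 FREE]
Op 3: c = malloc(6) -> c = 23; heap: [0-12 ALLOC][13-22 ALLOC][23-28 ALLOC][29-46 FREE]
Op 4: free(c) -> (freed c); heap: [0-12 ALLOC][13-22 ALLOC][23-46 FREE]
Op 5: b = realloc(b, 23) -> b = 13; heap: [0-12 ALLOC][13-35 ALLOC][36-46 FREE]
Op 6: b = realloc(b, 13) -> b = 13; heap: [0-12 ALLOC][13-25 ALLOC][26-46 FREE]
Op 7: free(a) -> (freed a); heap: [0-12 FREE][13-25 ALLOC][26-46 FREE]
Free blocks: [13 21] total_free=34 largest=21 -> 100*(34-21)/34 = 1300/34 ≈ 38.235 -> rounds to 38

Answer: 38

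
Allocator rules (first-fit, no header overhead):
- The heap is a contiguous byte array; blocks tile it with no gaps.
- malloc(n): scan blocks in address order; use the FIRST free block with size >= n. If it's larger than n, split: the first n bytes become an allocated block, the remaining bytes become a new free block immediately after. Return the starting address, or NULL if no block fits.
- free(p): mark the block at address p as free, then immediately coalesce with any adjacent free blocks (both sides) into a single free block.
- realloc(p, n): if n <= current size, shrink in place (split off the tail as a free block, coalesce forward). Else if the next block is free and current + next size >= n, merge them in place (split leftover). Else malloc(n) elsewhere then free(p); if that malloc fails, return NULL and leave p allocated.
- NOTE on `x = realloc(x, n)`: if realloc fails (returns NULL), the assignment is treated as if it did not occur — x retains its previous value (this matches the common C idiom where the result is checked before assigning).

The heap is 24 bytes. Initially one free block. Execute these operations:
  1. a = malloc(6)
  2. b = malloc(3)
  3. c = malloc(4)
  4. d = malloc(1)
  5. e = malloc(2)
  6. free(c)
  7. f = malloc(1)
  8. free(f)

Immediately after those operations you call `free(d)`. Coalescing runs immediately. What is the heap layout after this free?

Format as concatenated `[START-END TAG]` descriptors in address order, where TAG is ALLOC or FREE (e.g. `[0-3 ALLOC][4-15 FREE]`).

Answer: [0-5 ALLOC][6-8 ALLOC][9-13 FREE][14-15 ALLOC][16-23 FREE]

Derivation:
Op 1: a = malloc(6) -> a = 0; heap: [0-5 ALLOC][6-23 FREE]
Op 2: b = malloc(3) -> b = 6; heap: [0-5 ALLOC][6-8 ALLOC][9-23 FREE]
Op 3: c = malloc(4) -> c = 9; heap: [0-5 ALLOC][6-8 ALLOC][9-12 ALLOC][13-23 FREE]
Op 4: d = malloc(1) -> d = 13; heap: [0-5 ALLOC][6-8 ALLOC][9-12 ALLOC][13-13 ALLOC][14-23 FREE]
Op 5: e = malloc(2) -> e = 14; heap: [0-5 ALLOC][6-8 ALLOC][9-12 ALLOC][13-13 ALLOC][14-15 ALLOC][16-23 FREE]
Op 6: free(c) -> (freed c); heap: [0-5 ALLOC][6-8 ALLOC][9-12 FREE][13-13 ALLOC][14-15 ALLOC][16-23 FREE]
Op 7: f = malloc(1) -> f = 9; heap: [0-5 ALLOC][6-8 ALLOC][9-9 ALLOC][10-12 FREE][13-13 ALLOC][14-15 ALLOC][16-23 FREE]
Op 8: free(f) -> (freed f); heap: [0-5 ALLOC][6-8 ALLOC][9-12 FREE][13-13 ALLOC][14-15 ALLOC][16-23 FREE]
free(d): d = 13 -> block [13-13 ALLOC]; mark free, coalesce with adjacent free neighbors -> [0-5 ALLOC][6-8 ALLOC][9-13 FREE][14-15 ALLOC][16-23 FREE]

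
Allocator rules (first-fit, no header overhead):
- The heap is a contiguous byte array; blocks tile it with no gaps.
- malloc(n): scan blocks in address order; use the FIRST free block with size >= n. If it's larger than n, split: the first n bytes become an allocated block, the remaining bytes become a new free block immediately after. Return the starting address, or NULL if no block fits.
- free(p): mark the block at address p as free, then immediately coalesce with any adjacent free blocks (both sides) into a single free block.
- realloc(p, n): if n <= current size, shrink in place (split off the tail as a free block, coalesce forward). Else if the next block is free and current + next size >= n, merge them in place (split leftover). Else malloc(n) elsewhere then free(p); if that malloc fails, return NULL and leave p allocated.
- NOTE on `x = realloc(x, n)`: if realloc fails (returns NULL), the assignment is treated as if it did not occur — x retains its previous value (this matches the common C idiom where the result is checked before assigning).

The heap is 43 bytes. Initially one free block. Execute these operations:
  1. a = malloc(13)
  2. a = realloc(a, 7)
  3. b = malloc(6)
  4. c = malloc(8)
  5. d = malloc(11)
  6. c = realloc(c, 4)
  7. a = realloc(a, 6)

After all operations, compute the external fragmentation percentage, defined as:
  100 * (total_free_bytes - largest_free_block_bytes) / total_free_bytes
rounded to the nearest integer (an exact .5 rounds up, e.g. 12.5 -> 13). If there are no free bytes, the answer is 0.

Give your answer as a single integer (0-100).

Answer: 31

Derivation:
Op 1: a = malloc(13) -> a = 0; heap: [0-12 ALLOC][13-42 FREE]
Op 2: a = realloc(a, 7) -> a = 0; heap: [0-6 ALLOC][7-42 FREE]
Op 3: b = malloc(6) -> b = 7; heap: [0-6 ALLOC][7-12 ALLOC][13-42 FREE]
Op 4: c = malloc(8) -> c = 13; heap: [0-6 ALLOC][7-12 ALLOC][13-20 ALLOC][21-42 FREE]
Op 5: d = malloc(11) -> d = 21; heap: [0-6 ALLOC][7-12 ALLOC][13-20 ALLOC][21-31 ALLOC][32-42 FREE]
Op 6: c = realloc(c, 4) -> c = 13; heap: [0-6 ALLOC][7-12 ALLOC][13-16 ALLOC][17-20 FREE][21-31 ALLOC][32-42 FREE]
Op 7: a = realloc(a, 6) -> a = 0; heap: [0-5 ALLOC][6-6 FREE][7-12 ALLOC][13-16 ALLOC][17-20 FREE][21-31 ALLOC][32-42 FREE]
Free blocks: [1 4 11] total_free=16 largest=11 -> 100*(16-11)/16 = 500/16 = 31.25 -> rounds to 31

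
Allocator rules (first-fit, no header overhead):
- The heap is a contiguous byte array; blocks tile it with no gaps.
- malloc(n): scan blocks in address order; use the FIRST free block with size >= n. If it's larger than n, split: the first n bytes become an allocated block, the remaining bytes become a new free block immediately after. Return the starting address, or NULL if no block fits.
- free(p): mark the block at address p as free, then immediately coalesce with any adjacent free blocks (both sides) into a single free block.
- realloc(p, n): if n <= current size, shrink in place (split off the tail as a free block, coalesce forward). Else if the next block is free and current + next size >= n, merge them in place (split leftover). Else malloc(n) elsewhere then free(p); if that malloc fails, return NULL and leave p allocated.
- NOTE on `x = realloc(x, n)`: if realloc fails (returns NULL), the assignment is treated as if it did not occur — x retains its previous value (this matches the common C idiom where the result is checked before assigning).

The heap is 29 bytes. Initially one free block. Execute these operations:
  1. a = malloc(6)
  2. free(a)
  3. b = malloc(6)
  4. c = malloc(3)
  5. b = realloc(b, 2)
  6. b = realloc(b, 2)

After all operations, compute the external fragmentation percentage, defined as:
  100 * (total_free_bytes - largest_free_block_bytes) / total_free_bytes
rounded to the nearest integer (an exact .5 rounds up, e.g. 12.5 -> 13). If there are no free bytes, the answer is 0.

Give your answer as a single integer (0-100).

Answer: 17

Derivation:
Op 1: a = malloc(6) -> a = 0; heap: [0-5 ALLOC][6-28 FREE]
Op 2: free(a) -> (freed a); heap: [0-28 FREE]
Op 3: b = malloc(6) -> b = 0; heap: [0-5 ALLOC][6-28 FREE]
Op 4: c = malloc(3) -> c = 6; heap: [0-5 ALLOC][6-8 ALLOC][9-28 FREE]
Op 5: b = realloc(b, 2) -> b = 0; heap: [0-1 ALLOC][2-5 FREE][6-8 ALLOC][9-28 FREE]
Op 6: b = realloc(b, 2) -> b = 0; heap: [0-1 ALLOC][2-5 FREE][6-8 ALLOC][9-28 FREE]
Free blocks: [4 20] total_free=24 largest=20 -> 100*(24-20)/24 = 400/24 ≈ 16.667 -> rounds to 17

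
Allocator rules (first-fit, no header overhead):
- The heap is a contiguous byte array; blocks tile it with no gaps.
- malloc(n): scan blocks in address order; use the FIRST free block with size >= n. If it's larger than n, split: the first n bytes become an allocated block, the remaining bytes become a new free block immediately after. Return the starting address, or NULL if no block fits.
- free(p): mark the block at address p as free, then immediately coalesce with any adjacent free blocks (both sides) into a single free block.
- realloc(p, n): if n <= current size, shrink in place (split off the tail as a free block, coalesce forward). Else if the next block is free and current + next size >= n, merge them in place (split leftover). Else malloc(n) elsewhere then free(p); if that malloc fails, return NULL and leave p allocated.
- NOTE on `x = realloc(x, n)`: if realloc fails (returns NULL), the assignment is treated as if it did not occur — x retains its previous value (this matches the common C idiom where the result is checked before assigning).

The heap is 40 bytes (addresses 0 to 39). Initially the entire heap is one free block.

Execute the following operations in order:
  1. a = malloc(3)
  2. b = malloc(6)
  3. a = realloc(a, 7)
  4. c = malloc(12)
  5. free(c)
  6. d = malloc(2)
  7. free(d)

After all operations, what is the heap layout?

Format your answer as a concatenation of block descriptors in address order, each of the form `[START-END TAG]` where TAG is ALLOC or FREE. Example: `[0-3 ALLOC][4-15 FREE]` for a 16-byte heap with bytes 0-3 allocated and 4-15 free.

Answer: [0-2 FREE][3-8 ALLOC][9-15 ALLOC][16-39 FREE]

Derivation:
Op 1: a = malloc(3) -> a = 0; heap: [0-2 ALLOC][3-39 FREE]
Op 2: b = malloc(6) -> b = 3; heap: [0-2 ALLOC][3-8 ALLOC][9-39 FREE]
Op 3: a = realloc(a, 7) -> a = 9; heap: [0-2 FREE][3-8 ALLOC][9-15 ALLOC][16-39 FREE]
Op 4: c = malloc(12) -> c = 16; heap: [0-2 FREE][3-8 ALLOC][9-15 ALLOC][16-27 ALLOC][28-39 FREE]
Op 5: free(c) -> (freed c); heap: [0-2 FREE][3-8 ALLOC][9-15 ALLOC][16-39 FREE]
Op 6: d = malloc(2) -> d = 0; heap: [0-1 ALLOC][2-2 FREE][3-8 ALLOC][9-15 ALLOC][16-39 FREE]
Op 7: free(d) -> (freed d); heap: [0-2 FREE][3-8 ALLOC][9-15 ALLOC][16-39 FREE]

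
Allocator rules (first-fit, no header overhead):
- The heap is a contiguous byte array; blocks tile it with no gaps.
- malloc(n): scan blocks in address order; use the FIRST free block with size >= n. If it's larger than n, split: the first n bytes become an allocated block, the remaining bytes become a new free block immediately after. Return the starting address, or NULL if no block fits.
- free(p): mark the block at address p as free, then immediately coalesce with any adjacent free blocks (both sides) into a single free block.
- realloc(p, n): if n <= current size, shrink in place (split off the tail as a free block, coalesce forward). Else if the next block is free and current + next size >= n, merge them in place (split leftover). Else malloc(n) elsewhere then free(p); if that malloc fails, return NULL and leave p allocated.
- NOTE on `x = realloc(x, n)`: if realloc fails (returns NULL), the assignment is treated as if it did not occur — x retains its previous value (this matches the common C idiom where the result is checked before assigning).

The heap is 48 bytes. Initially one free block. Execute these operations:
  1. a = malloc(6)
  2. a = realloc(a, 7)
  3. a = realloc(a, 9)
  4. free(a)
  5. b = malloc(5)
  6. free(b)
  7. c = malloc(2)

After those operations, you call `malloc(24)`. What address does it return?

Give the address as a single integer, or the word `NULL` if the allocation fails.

Answer: 2

Derivation:
Op 1: a = malloc(6) -> a = 0; heap: [0-5 ALLOC][6-47 FREE]
Op 2: a = realloc(a, 7) -> a = 0; heap: [0-6 ALLOC][7-47 FREE]
Op 3: a = realloc(a, 9) -> a = 0; heap: [0-8 ALLOC][9-47 FREE]
Op 4: free(a) -> (freed a); heap: [0-47 FREE]
Op 5: b = malloc(5) -> b = 0; heap: [0-4 ALLOC][5-47 FREE]
Op 6: free(b) -> (freed b); heap: [0-47 FREE]
Op 7: c = malloc(2) -> c = 0; heap: [0-1 ALLOC][2-47 FREE]
malloc(24): first-fit scan over [0-1 ALLOC][2-47 FREE] -> 2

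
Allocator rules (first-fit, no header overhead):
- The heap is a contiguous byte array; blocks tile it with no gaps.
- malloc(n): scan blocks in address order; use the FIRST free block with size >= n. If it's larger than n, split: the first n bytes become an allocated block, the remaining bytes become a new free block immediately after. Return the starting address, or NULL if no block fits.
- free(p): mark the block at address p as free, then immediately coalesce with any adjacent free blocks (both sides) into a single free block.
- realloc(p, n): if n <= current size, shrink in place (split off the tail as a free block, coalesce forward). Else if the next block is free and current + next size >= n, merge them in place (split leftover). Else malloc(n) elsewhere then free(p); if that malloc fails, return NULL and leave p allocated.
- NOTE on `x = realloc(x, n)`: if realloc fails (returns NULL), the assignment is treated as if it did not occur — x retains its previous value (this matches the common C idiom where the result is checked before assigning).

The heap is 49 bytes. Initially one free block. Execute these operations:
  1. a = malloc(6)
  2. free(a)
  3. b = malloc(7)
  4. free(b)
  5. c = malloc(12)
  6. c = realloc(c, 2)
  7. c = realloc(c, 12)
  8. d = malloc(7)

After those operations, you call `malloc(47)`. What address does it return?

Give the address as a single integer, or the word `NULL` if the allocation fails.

Op 1: a = malloc(6) -> a = 0; heap: [0-5 ALLOC][6-48 FREE]
Op 2: free(a) -> (freed a); heap: [0-48 FREE]
Op 3: b = malloc(7) -> b = 0; heap: [0-6 ALLOC][7-48 FREE]
Op 4: free(b) -> (freed b); heap: [0-48 FREE]
Op 5: c = malloc(12) -> c = 0; heap: [0-11 ALLOC][12-48 FREE]
Op 6: c = realloc(c, 2) -> c = 0; heap: [0-1 ALLOC][2-48 FREE]
Op 7: c = realloc(c, 12) -> c = 0; heap: [0-11 ALLOC][12-48 FREE]
Op 8: d = malloc(7) -> d = 12; heap: [0-11 ALLOC][12-18 ALLOC][19-48 FREE]
malloc(47): first-fit scan over [0-11 ALLOC][12-18 ALLOC][19-48 FREE] -> NULL

Answer: NULL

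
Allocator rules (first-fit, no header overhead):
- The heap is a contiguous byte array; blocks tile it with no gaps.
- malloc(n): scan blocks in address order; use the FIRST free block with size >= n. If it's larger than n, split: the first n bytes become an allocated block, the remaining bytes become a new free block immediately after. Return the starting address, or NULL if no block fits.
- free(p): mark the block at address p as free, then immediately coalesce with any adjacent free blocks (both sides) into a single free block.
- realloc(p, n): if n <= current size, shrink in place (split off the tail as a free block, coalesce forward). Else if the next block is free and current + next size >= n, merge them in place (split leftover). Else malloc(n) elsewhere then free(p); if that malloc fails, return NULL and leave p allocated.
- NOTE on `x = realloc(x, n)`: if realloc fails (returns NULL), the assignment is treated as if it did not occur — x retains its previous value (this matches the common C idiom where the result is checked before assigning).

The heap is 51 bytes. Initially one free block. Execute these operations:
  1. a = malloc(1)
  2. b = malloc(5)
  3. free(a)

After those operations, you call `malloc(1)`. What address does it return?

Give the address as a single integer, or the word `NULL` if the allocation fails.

Answer: 0

Derivation:
Op 1: a = malloc(1) -> a = 0; heap: [0-0 ALLOC][1-50 FREE]
Op 2: b = malloc(5) -> b = 1; heap: [0-0 ALLOC][1-5 ALLOC][6-50 FREE]
Op 3: free(a) -> (freed a); heap: [0-0 FREE][1-5 ALLOC][6-50 FREE]
malloc(1): first-fit scan over [0-0 FREE][1-5 ALLOC][6-50 FREE] -> 0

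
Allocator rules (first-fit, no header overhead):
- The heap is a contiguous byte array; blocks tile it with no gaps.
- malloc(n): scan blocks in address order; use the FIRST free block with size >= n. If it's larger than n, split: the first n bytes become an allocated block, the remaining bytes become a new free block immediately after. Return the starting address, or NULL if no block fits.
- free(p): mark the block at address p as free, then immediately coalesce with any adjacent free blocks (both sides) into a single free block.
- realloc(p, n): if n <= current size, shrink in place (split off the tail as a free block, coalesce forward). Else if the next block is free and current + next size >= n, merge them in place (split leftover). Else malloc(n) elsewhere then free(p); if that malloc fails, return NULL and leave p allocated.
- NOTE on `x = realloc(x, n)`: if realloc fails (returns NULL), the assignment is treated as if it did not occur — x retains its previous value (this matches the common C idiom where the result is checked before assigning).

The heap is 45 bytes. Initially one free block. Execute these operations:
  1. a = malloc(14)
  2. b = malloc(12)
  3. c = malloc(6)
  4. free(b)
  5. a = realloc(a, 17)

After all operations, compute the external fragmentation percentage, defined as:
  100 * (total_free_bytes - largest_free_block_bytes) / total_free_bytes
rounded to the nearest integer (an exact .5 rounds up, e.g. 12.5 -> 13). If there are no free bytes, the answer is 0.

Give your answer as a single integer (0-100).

Op 1: a = malloc(14) -> a = 0; heap: [0-13 ALLOC][14-44 FREE]
Op 2: b = malloc(12) -> b = 14; heap: [0-13 ALLOC][14-25 ALLOC][26-44 FREE]
Op 3: c = malloc(6) -> c = 26; heap: [0-13 ALLOC][14-25 ALLOC][26-31 ALLOC][32-44 FREE]
Op 4: free(b) -> (freed b); heap: [0-13 ALLOC][14-25 FREE][26-31 ALLOC][32-44 FREE]
Op 5: a = realloc(a, 17) -> a = 0; heap: [0-16 ALLOC][17-25 FREE][26-31 ALLOC][32-44 FREE]
Free blocks: [9 13] total_free=22 largest=13 -> 100*(22-13)/22 = 900/22 ≈ 40.909 -> rounds to 41

Answer: 41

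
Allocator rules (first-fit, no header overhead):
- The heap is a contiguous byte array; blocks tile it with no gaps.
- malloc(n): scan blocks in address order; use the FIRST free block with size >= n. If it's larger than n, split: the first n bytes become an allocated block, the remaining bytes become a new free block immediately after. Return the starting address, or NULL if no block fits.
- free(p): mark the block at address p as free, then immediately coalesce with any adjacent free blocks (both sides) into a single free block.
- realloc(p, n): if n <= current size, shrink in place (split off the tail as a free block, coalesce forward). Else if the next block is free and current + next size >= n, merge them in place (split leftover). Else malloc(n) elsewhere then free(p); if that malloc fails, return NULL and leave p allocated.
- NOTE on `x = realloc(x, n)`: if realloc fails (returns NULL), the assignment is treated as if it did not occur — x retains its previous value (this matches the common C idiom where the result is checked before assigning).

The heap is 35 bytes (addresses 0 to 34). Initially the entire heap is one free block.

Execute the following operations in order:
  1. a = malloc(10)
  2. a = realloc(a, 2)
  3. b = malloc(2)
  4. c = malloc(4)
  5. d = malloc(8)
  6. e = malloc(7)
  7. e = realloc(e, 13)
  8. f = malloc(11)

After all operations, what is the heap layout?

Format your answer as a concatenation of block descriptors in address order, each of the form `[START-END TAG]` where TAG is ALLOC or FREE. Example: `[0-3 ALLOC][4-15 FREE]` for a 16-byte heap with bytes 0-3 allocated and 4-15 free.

Answer: [0-1 ALLOC][2-3 ALLOC][4-7 ALLOC][8-15 ALLOC][16-28 ALLOC][29-34 FREE]

Derivation:
Op 1: a = malloc(10) -> a = 0; heap: [0-9 ALLOC][10-34 FREE]
Op 2: a = realloc(a, 2) -> a = 0; heap: [0-1 ALLOC][2-34 FREE]
Op 3: b = malloc(2) -> b = 2; heap: [0-1 ALLOC][2-3 ALLOC][4-34 FREE]
Op 4: c = malloc(4) -> c = 4; heap: [0-1 ALLOC][2-3 ALLOC][4-7 ALLOC][8-34 FREE]
Op 5: d = malloc(8) -> d = 8; heap: [0-1 ALLOC][2-3 ALLOC][4-7 ALLOC][8-15 ALLOC][16-34 FREE]
Op 6: e = malloc(7) -> e = 16; heap: [0-1 ALLOC][2-3 ALLOC][4-7 ALLOC][8-15 ALLOC][16-22 ALLOC][23-34 FREE]
Op 7: e = realloc(e, 13) -> e = 16; heap: [0-1 ALLOC][2-3 ALLOC][4-7 ALLOC][8-15 ALLOC][16-28 ALLOC][29-34 FREE]
Op 8: f = malloc(11) -> f = NULL; heap: [0-1 ALLOC][2-3 ALLOC][4-7 ALLOC][8-15 ALLOC][16-28 ALLOC][29-34 FREE]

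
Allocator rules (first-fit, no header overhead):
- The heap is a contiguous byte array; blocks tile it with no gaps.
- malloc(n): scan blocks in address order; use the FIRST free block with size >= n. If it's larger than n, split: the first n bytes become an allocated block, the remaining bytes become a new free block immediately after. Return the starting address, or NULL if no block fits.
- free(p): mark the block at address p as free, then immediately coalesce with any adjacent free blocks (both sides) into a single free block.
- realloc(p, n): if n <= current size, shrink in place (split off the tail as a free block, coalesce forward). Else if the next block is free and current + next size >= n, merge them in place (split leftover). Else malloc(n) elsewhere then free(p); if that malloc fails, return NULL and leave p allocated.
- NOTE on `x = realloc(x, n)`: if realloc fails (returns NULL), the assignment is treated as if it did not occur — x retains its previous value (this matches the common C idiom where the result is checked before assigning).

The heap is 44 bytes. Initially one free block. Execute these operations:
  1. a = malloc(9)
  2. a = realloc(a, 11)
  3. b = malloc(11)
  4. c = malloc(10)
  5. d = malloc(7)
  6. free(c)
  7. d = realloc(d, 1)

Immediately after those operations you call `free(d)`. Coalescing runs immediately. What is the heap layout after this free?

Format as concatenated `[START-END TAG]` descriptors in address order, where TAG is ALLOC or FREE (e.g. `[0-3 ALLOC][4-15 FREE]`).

Answer: [0-10 ALLOC][11-21 ALLOC][22-43 FREE]

Derivation:
Op 1: a = malloc(9) -> a = 0; heap: [0-8 ALLOC][9-43 FREE]
Op 2: a = realloc(a, 11) -> a = 0; heap: [0-10 ALLOC][11-43 FREE]
Op 3: b = malloc(11) -> b = 11; heap: [0-10 ALLOC][11-21 ALLOC][22-43 FREE]
Op 4: c = malloc(10) -> c = 22; heap: [0-10 ALLOC][11-21 ALLOC][22-31 ALLOC][32-43 FREE]
Op 5: d = malloc(7) -> d = 32; heap: [0-10 ALLOC][11-21 ALLOC][22-31 ALLOC][32-38 ALLOC][39-43 FREE]
Op 6: free(c) -> (freed c); heap: [0-10 ALLOC][11-21 ALLOC][22-31 FREE][32-38 ALLOC][39-43 FREE]
Op 7: d = realloc(d, 1) -> d = 32; heap: [0-10 ALLOC][11-21 ALLOC][22-31 FREE][32-32 ALLOC][33-43 FREE]
free(d): d = 32 -> block [32-32 ALLOC]; mark free, coalesce with adjacent free neighbors -> [0-10 ALLOC][11-21 ALLOC][22-43 FREE]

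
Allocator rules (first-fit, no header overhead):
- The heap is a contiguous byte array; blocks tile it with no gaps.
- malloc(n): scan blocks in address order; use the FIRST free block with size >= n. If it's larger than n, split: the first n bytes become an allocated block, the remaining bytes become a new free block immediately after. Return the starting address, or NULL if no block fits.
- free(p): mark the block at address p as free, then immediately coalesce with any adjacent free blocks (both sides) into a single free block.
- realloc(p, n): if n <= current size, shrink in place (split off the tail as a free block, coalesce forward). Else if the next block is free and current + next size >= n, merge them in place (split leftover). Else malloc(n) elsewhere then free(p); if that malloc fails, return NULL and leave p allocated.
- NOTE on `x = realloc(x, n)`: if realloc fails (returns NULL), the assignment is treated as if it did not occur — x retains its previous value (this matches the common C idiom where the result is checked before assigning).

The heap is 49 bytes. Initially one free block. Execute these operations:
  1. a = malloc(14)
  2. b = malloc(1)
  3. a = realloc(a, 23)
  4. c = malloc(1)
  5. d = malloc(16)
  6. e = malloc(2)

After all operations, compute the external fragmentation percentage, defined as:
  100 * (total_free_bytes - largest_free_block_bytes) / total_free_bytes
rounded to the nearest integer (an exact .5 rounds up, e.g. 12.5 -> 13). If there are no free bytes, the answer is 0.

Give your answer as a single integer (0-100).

Op 1: a = malloc(14) -> a = 0; heap: [0-13 ALLOC][14-48 FREE]
Op 2: b = malloc(1) -> b = 14; heap: [0-13 ALLOC][14-14 ALLOC][15-48 FREE]
Op 3: a = realloc(a, 23) -> a = 15; heap: [0-13 FREE][14-14 ALLOC][15-37 ALLOC][38-48 FREE]
Op 4: c = malloc(1) -> c = 0; heap: [0-0 ALLOC][1-13 FREE][14-14 ALLOC][15-37 ALLOC][38-48 FREE]
Op 5: d = malloc(16) -> d = NULL; heap: [0-0 ALLOC][1-13 FREE][14-14 ALLOC][15-37 ALLOC][38-48 FREE]
Op 6: e = malloc(2) -> e = 1; heap: [0-0 ALLOC][1-2 ALLOC][3-13 FREE][14-14 ALLOC][15-37 ALLOC][38-48 FREE]
Free blocks: [11 11] total_free=22 largest=11 -> 100*(22-11)/22 = 1100/22 = 50

Answer: 50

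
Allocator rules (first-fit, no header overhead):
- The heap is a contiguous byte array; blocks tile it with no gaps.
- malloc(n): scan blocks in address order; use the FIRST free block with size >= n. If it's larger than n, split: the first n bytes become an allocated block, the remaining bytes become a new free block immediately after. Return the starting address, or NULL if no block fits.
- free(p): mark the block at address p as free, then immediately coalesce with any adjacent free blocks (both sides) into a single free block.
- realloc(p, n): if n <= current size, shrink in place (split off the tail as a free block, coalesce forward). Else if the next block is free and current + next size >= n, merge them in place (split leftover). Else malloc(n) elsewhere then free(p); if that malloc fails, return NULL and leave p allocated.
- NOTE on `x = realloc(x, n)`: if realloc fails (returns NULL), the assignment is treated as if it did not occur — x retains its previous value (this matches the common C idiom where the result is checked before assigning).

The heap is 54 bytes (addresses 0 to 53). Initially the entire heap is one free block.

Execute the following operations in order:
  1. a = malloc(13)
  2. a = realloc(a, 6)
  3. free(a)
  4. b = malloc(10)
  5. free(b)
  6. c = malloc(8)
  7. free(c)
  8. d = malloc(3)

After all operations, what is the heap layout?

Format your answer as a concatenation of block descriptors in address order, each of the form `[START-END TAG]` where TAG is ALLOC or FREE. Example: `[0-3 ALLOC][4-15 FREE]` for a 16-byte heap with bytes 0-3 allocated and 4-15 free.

Op 1: a = malloc(13) -> a = 0; heap: [0-12 ALLOC][13-53 FREE]
Op 2: a = realloc(a, 6) -> a = 0; heap: [0-5 ALLOC][6-53 FREE]
Op 3: free(a) -> (freed a); heap: [0-53 FREE]
Op 4: b = malloc(10) -> b = 0; heap: [0-9 ALLOC][10-53 FREE]
Op 5: free(b) -> (freed b); heap: [0-53 FREE]
Op 6: c = malloc(8) -> c = 0; heap: [0-7 ALLOC][8-53 FREE]
Op 7: free(c) -> (freed c); heap: [0-53 FREE]
Op 8: d = malloc(3) -> d = 0; heap: [0-2 ALLOC][3-53 FREE]

Answer: [0-2 ALLOC][3-53 FREE]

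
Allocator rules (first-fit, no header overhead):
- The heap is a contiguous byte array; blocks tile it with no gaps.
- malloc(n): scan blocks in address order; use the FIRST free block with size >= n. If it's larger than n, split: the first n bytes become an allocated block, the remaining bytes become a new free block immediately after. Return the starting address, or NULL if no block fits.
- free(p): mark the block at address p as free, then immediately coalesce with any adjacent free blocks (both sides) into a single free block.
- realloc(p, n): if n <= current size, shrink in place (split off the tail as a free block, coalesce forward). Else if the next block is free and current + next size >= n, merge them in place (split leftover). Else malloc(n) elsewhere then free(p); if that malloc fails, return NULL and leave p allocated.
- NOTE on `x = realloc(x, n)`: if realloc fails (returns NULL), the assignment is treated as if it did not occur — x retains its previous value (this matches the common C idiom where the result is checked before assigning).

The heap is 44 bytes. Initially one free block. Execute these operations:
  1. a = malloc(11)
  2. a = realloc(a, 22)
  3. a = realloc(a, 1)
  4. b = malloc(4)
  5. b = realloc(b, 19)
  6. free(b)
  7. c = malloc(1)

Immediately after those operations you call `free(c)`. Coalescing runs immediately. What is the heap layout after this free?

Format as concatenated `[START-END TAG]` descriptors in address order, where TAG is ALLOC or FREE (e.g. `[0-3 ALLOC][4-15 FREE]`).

Answer: [0-0 ALLOC][1-43 FREE]

Derivation:
Op 1: a = malloc(11) -> a = 0; heap: [0-10 ALLOC][11-43 FREE]
Op 2: a = realloc(a, 22) -> a = 0; heap: [0-21 ALLOC][22-43 FREE]
Op 3: a = realloc(a, 1) -> a = 0; heap: [0-0 ALLOC][1-43 FREE]
Op 4: b = malloc(4) -> b = 1; heap: [0-0 ALLOC][1-4 ALLOC][5-43 FREE]
Op 5: b = realloc(b, 19) -> b = 1; heap: [0-0 ALLOC][1-19 ALLOC][20-43 FREE]
Op 6: free(b) -> (freed b); heap: [0-0 ALLOC][1-43 FREE]
Op 7: c = malloc(1) -> c = 1; heap: [0-0 ALLOC][1-1 ALLOC][2-43 FREE]
free(c): c = 1 -> block [1-1 ALLOC]; mark free, coalesce with adjacent free neighbors -> [0-0 ALLOC][1-43 FREE]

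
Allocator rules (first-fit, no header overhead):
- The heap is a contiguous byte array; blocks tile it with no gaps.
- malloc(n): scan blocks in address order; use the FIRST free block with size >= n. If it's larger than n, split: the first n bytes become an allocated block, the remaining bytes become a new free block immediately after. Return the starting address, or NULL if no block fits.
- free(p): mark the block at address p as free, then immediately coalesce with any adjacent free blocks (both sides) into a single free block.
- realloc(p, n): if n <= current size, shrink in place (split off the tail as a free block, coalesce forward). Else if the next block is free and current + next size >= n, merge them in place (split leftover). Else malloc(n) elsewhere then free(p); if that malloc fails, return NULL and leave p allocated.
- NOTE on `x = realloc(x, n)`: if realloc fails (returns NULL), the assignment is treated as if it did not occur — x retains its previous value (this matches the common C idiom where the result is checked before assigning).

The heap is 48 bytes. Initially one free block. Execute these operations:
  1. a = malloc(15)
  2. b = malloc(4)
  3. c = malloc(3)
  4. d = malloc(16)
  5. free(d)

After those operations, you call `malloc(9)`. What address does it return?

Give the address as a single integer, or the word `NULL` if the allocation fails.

Answer: 22

Derivation:
Op 1: a = malloc(15) -> a = 0; heap: [0-14 ALLOC][15-47 FREE]
Op 2: b = malloc(4) -> b = 15; heap: [0-14 ALLOC][15-18 ALLOC][19-47 FREE]
Op 3: c = malloc(3) -> c = 19; heap: [0-14 ALLOC][15-18 ALLOC][19-21 ALLOC][22-47 FREE]
Op 4: d = malloc(16) -> d = 22; heap: [0-14 ALLOC][15-18 ALLOC][19-21 ALLOC][22-37 ALLOC][38-47 FREE]
Op 5: free(d) -> (freed d); heap: [0-14 ALLOC][15-18 ALLOC][19-21 ALLOC][22-47 FREE]
malloc(9): first-fit scan over [0-14 ALLOC][15-18 ALLOC][19-21 ALLOC][22-47 FREE] -> 22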